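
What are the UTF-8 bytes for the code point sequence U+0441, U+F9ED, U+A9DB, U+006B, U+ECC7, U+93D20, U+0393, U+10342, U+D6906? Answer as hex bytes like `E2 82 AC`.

D1 81 EF A7 AD EA A7 9B 6B EE B3 87 F2 93 B4 A0 CE 93 F0 90 8D 82 F3 96 A4 86

U+0441: 2-byte form → D1 81.
U+F9ED: 3-byte form → EF A7 AD.
U+A9DB: 3-byte form → EA A7 9B.
U+006B: 1-byte form → 6B.
U+ECC7: 3-byte form → EE B3 87.
U+93D20: 4-byte form → F2 93 B4 A0.
U+0393: 2-byte form → CE 93.
U+10342: 4-byte form → F0 90 8D 82.
U+D6906: 4-byte form → F3 96 A4 86.
Concatenated (26 bytes): D1 81 EF A7 AD EA A7 9B 6B EE B3 87 F2 93 B4 A0 CE 93 F0 90 8D 82 F3 96 A4 86.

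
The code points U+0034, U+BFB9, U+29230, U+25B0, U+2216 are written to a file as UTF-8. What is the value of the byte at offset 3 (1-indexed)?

1-indexed offset 3 is 0-indexed offset 2.
U+0034 → 1-byte form 34 at offsets 0–0.
U+BFB9 → 3-byte form EB BE B9 at offsets 1–3.
Offset 2 falls in char 2's range; it's byte 2 of EB BE B9 = 0xBE.

0xBE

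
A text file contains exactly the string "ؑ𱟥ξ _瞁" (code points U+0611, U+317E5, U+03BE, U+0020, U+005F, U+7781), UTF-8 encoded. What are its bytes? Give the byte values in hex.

U+0611: 2-byte form → D8 91.
U+317E5: 4-byte form → F0 B1 9F A5.
U+03BE: 2-byte form → CE BE.
U+0020: 1-byte form → 20.
U+005F: 1-byte form → 5F.
U+7781: 3-byte form → E7 9E 81.
Concatenated (13 bytes): D8 91 F0 B1 9F A5 CE BE 20 5F E7 9E 81.

D8 91 F0 B1 9F A5 CE BE 20 5F E7 9E 81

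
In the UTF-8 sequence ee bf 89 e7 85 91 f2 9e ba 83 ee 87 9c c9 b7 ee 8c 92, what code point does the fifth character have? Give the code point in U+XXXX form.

Offset 0: leading byte 0xEE = 11101110 → 3-byte char #1 = EE BF 89.
Offset 3: leading byte 0xE7 = 11100111 → 3-byte char #2 = E7 85 91.
Offset 6: leading byte 0xF2 = 11110010 → 4-byte char #3 = F2 9E BA 83.
Offset 10: leading byte 0xEE = 11101110 → 3-byte char #4 = EE 87 9C.
Offset 13: leading byte 0xC9 = 11001001 → 2-byte char #5 = C9 B7.
Leading byte 0xC9 = 11001001 matches 110xxxxx → 2-byte sequence.
Byte 1: 0xC9 = 11001001, payload 01001 (5 bits).
Byte 2: 0xB7 = 10110111 (10xxxxxx ✓), payload 110111.
Concatenate: 01001110111 = 0x277 (11 bits → U+0277).

U+0277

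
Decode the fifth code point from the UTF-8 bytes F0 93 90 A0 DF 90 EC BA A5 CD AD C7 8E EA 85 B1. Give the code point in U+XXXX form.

Offset 0: leading byte 0xF0 = 11110000 → 4-byte char #1 = F0 93 90 A0.
Offset 4: leading byte 0xDF = 11011111 → 2-byte char #2 = DF 90.
Offset 6: leading byte 0xEC = 11101100 → 3-byte char #3 = EC BA A5.
Offset 9: leading byte 0xCD = 11001101 → 2-byte char #4 = CD AD.
Offset 11: leading byte 0xC7 = 11000111 → 2-byte char #5 = C7 8E.
Leading byte 0xC7 = 11000111 matches 110xxxxx → 2-byte sequence.
Byte 1: 0xC7 = 11000111, payload 00111 (5 bits).
Byte 2: 0x8E = 10001110 (10xxxxxx ✓), payload 001110.
Concatenate: 00111001110 = 0x1CE (11 bits → U+01CE).

U+01CE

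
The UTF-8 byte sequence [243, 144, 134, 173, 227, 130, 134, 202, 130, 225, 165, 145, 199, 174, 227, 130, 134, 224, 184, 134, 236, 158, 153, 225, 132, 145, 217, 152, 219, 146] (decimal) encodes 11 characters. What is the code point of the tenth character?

Offset 0: leading byte 0xF3 = 11110011 → 4-byte char #1 = F3 90 86 AD.
Offset 4: leading byte 0xE3 = 11100011 → 3-byte char #2 = E3 82 86.
Offset 7: leading byte 0xCA = 11001010 → 2-byte char #3 = CA 82.
Offset 9: leading byte 0xE1 = 11100001 → 3-byte char #4 = E1 A5 91.
Offset 12: leading byte 0xC7 = 11000111 → 2-byte char #5 = C7 AE.
Offset 14: leading byte 0xE3 = 11100011 → 3-byte char #6 = E3 82 86.
Offset 17: leading byte 0xE0 = 11100000 → 3-byte char #7 = E0 B8 86.
Offset 20: leading byte 0xEC = 11101100 → 3-byte char #8 = EC 9E 99.
Offset 23: leading byte 0xE1 = 11100001 → 3-byte char #9 = E1 84 91.
Offset 26: leading byte 0xD9 = 11011001 → 2-byte char #10 = D9 98.
Leading byte 0xD9 = 11011001 matches 110xxxxx → 2-byte sequence.
Byte 1: 0xD9 = 11011001, payload 11001 (5 bits).
Byte 2: 0x98 = 10011000 (10xxxxxx ✓), payload 011000.
Concatenate: 11001011000 = 0x658 (11 bits → U+0658).

U+0658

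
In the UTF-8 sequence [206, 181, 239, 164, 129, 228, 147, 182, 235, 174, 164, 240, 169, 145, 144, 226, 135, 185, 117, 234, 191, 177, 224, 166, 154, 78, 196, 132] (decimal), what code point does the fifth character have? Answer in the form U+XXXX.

U+29450

Offset 0: leading byte 0xCE = 11001110 → 2-byte char #1 = CE B5.
Offset 2: leading byte 0xEF = 11101111 → 3-byte char #2 = EF A4 81.
Offset 5: leading byte 0xE4 = 11100100 → 3-byte char #3 = E4 93 B6.
Offset 8: leading byte 0xEB = 11101011 → 3-byte char #4 = EB AE A4.
Offset 11: leading byte 0xF0 = 11110000 → 4-byte char #5 = F0 A9 91 90.
Leading byte 0xF0 = 11110000 matches 11110xxx → 4-byte sequence.
Byte 1: 0xF0 = 11110000, payload 000 (3 bits).
Byte 2: 0xA9 = 10101001 (10xxxxxx ✓), payload 101001.
Byte 3: 0x91 = 10010001 (10xxxxxx ✓), payload 010001.
Byte 4: 0x90 = 10010000 (10xxxxxx ✓), payload 010000.
Concatenate: 000101001010001010000 = 0x29450 (21 bits → U+29450).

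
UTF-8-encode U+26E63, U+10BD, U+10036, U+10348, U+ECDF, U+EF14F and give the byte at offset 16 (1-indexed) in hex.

1-indexed offset 16 is 0-indexed offset 15.
U+26E63 → 4-byte form F0 A6 B9 A3 at offsets 0–3.
U+10BD → 3-byte form E1 82 BD at offsets 4–6.
U+10036 → 4-byte form F0 90 80 B6 at offsets 7–10.
U+10348 → 4-byte form F0 90 8D 88 at offsets 11–14.
U+ECDF → 3-byte form EE B3 9F at offsets 15–17.
Offset 15 falls in char 5's range; it's byte 1 of EE B3 9F = 0xEE.

0xEE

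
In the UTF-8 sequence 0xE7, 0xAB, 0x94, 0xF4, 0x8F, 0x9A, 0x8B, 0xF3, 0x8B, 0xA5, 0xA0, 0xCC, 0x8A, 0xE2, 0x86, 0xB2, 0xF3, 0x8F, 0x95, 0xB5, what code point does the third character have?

Offset 0: leading byte 0xE7 = 11100111 → 3-byte char #1 = E7 AB 94.
Offset 3: leading byte 0xF4 = 11110100 → 4-byte char #2 = F4 8F 9A 8B.
Offset 7: leading byte 0xF3 = 11110011 → 4-byte char #3 = F3 8B A5 A0.
Leading byte 0xF3 = 11110011 matches 11110xxx → 4-byte sequence.
Byte 1: 0xF3 = 11110011, payload 011 (3 bits).
Byte 2: 0x8B = 10001011 (10xxxxxx ✓), payload 001011.
Byte 3: 0xA5 = 10100101 (10xxxxxx ✓), payload 100101.
Byte 4: 0xA0 = 10100000 (10xxxxxx ✓), payload 100000.
Concatenate: 011001011100101100000 = 0xCB960 (21 bits → U+CB960).

U+CB960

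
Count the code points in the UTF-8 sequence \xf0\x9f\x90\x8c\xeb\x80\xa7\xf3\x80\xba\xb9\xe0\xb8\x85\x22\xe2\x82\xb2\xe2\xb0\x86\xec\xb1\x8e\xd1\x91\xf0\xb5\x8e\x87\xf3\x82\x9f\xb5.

11

Byte at offset 0: 0xF0 = 11110000 → 4-byte char (#1). Advance 4.
Byte at offset 4: 0xEB = 11101011 → 3-byte char (#2). Advance 3.
Byte at offset 7: 0xF3 = 11110011 → 4-byte char (#3). Advance 4.
Byte at offset 11: 0xE0 = 11100000 → 3-byte char (#4). Advance 3.
Byte at offset 14: 0x22 = 00100010 → 1-byte char (#5). Advance 1.
Byte at offset 15: 0xE2 = 11100010 → 3-byte char (#6). Advance 3.
Byte at offset 18: 0xE2 = 11100010 → 3-byte char (#7). Advance 3.
Byte at offset 21: 0xEC = 11101100 → 3-byte char (#8). Advance 3.
Byte at offset 24: 0xD1 = 11010001 → 2-byte char (#9). Advance 2.
Byte at offset 26: 0xF0 = 11110000 → 4-byte char (#10). Advance 4.
Byte at offset 30: 0xF3 = 11110011 → 4-byte char (#11). Advance 4.
Reached end at offset 34 after 11 code points.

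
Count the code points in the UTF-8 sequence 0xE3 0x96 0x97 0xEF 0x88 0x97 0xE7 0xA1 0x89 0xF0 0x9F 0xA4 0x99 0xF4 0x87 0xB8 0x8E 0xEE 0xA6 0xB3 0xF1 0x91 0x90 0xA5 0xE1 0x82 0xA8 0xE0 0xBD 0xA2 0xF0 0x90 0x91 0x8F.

Byte at offset 0: 0xE3 = 11100011 → 3-byte char (#1). Advance 3.
Byte at offset 3: 0xEF = 11101111 → 3-byte char (#2). Advance 3.
Byte at offset 6: 0xE7 = 11100111 → 3-byte char (#3). Advance 3.
Byte at offset 9: 0xF0 = 11110000 → 4-byte char (#4). Advance 4.
Byte at offset 13: 0xF4 = 11110100 → 4-byte char (#5). Advance 4.
Byte at offset 17: 0xEE = 11101110 → 3-byte char (#6). Advance 3.
Byte at offset 20: 0xF1 = 11110001 → 4-byte char (#7). Advance 4.
Byte at offset 24: 0xE1 = 11100001 → 3-byte char (#8). Advance 3.
Byte at offset 27: 0xE0 = 11100000 → 3-byte char (#9). Advance 3.
Byte at offset 30: 0xF0 = 11110000 → 4-byte char (#10). Advance 4.
Reached end at offset 34 after 10 code points.

10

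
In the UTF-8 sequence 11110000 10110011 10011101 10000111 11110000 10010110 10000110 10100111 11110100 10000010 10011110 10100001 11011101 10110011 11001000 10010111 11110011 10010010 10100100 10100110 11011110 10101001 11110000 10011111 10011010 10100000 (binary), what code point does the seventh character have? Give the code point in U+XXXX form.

Offset 0: leading byte 0xF0 = 11110000 → 4-byte char #1 = F0 B3 9D 87.
Offset 4: leading byte 0xF0 = 11110000 → 4-byte char #2 = F0 96 86 A7.
Offset 8: leading byte 0xF4 = 11110100 → 4-byte char #3 = F4 82 9E A1.
Offset 12: leading byte 0xDD = 11011101 → 2-byte char #4 = DD B3.
Offset 14: leading byte 0xC8 = 11001000 → 2-byte char #5 = C8 97.
Offset 16: leading byte 0xF3 = 11110011 → 4-byte char #6 = F3 92 A4 A6.
Offset 20: leading byte 0xDE = 11011110 → 2-byte char #7 = DE A9.
Leading byte 0xDE = 11011110 matches 110xxxxx → 2-byte sequence.
Byte 1: 0xDE = 11011110, payload 11110 (5 bits).
Byte 2: 0xA9 = 10101001 (10xxxxxx ✓), payload 101001.
Concatenate: 11110101001 = 0x7A9 (11 bits → U+07A9).

U+07A9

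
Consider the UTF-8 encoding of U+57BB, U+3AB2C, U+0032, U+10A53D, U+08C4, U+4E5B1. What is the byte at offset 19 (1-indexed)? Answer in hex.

0xB1

1-indexed offset 19 is 0-indexed offset 18.
U+57BB → 3-byte form E5 9E BB at offsets 0–2.
U+3AB2C → 4-byte form F0 BA AC AC at offsets 3–6.
U+0032 → 1-byte form 32 at offsets 7–7.
U+10A53D → 4-byte form F4 8A 94 BD at offsets 8–11.
U+08C4 → 3-byte form E0 A3 84 at offsets 12–14.
U+4E5B1 → 4-byte form F1 8E 96 B1 at offsets 15–18.
Offset 18 falls in char 6's range; it's byte 4 of F1 8E 96 B1 = 0xB1.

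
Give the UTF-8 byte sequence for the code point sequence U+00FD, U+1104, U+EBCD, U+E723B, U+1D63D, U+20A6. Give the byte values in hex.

C3 BD E1 84 84 EE AF 8D F3 A7 88 BB F0 9D 98 BD E2 82 A6

U+00FD: 2-byte form → C3 BD.
U+1104: 3-byte form → E1 84 84.
U+EBCD: 3-byte form → EE AF 8D.
U+E723B: 4-byte form → F3 A7 88 BB.
U+1D63D: 4-byte form → F0 9D 98 BD.
U+20A6: 3-byte form → E2 82 A6.
Concatenated (19 bytes): C3 BD E1 84 84 EE AF 8D F3 A7 88 BB F0 9D 98 BD E2 82 A6.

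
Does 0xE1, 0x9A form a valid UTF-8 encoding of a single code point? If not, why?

invalid (sequence truncated)

Leading byte 0xE1 = 11100001 → 3-byte form, but only 2 bytes are present.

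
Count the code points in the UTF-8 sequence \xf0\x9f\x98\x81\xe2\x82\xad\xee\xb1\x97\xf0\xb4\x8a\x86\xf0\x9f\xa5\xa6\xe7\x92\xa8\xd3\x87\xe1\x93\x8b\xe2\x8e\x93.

Byte at offset 0: 0xF0 = 11110000 → 4-byte char (#1). Advance 4.
Byte at offset 4: 0xE2 = 11100010 → 3-byte char (#2). Advance 3.
Byte at offset 7: 0xEE = 11101110 → 3-byte char (#3). Advance 3.
Byte at offset 10: 0xF0 = 11110000 → 4-byte char (#4). Advance 4.
Byte at offset 14: 0xF0 = 11110000 → 4-byte char (#5). Advance 4.
Byte at offset 18: 0xE7 = 11100111 → 3-byte char (#6). Advance 3.
Byte at offset 21: 0xD3 = 11010011 → 2-byte char (#7). Advance 2.
Byte at offset 23: 0xE1 = 11100001 → 3-byte char (#8). Advance 3.
Byte at offset 26: 0xE2 = 11100010 → 3-byte char (#9). Advance 3.
Reached end at offset 29 after 9 code points.

9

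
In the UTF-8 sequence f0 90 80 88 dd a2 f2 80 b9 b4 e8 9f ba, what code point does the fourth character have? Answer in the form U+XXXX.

Offset 0: leading byte 0xF0 = 11110000 → 4-byte char #1 = F0 90 80 88.
Offset 4: leading byte 0xDD = 11011101 → 2-byte char #2 = DD A2.
Offset 6: leading byte 0xF2 = 11110010 → 4-byte char #3 = F2 80 B9 B4.
Offset 10: leading byte 0xE8 = 11101000 → 3-byte char #4 = E8 9F BA.
Leading byte 0xE8 = 11101000 matches 1110xxxx → 3-byte sequence.
Byte 1: 0xE8 = 11101000, payload 1000 (4 bits).
Byte 2: 0x9F = 10011111 (10xxxxxx ✓), payload 011111.
Byte 3: 0xBA = 10111010 (10xxxxxx ✓), payload 111010.
Concatenate: 1000011111111010 = 0x87FA (16 bits → U+87FA).

U+87FA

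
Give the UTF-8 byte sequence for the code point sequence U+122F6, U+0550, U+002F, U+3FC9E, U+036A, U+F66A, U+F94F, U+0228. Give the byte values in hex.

F0 92 8B B6 D5 90 2F F0 BF B2 9E CD AA EF 99 AA EF A5 8F C8 A8

U+122F6: 4-byte form → F0 92 8B B6.
U+0550: 2-byte form → D5 90.
U+002F: 1-byte form → 2F.
U+3FC9E: 4-byte form → F0 BF B2 9E.
U+036A: 2-byte form → CD AA.
U+F66A: 3-byte form → EF 99 AA.
U+F94F: 3-byte form → EF A5 8F.
U+0228: 2-byte form → C8 A8.
Concatenated (21 bytes): F0 92 8B B6 D5 90 2F F0 BF B2 9E CD AA EF 99 AA EF A5 8F C8 A8.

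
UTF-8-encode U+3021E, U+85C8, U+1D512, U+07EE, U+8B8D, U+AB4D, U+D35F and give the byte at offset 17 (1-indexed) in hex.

1-indexed offset 17 is 0-indexed offset 16.
U+3021E → 4-byte form F0 B0 88 9E at offsets 0–3.
U+85C8 → 3-byte form E8 97 88 at offsets 4–6.
U+1D512 → 4-byte form F0 9D 94 92 at offsets 7–10.
U+07EE → 2-byte form DF AE at offsets 11–12.
U+8B8D → 3-byte form E8 AE 8D at offsets 13–15.
U+AB4D → 3-byte form EA AD 8D at offsets 16–18.
Offset 16 falls in char 6's range; it's byte 1 of EA AD 8D = 0xEA.

0xEA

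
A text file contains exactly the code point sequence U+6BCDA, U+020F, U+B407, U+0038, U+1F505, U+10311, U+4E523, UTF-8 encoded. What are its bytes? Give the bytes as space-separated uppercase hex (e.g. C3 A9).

F1 AB B3 9A C8 8F EB 90 87 38 F0 9F 94 85 F0 90 8C 91 F1 8E 94 A3

U+6BCDA: 4-byte form → F1 AB B3 9A.
U+020F: 2-byte form → C8 8F.
U+B407: 3-byte form → EB 90 87.
U+0038: 1-byte form → 38.
U+1F505: 4-byte form → F0 9F 94 85.
U+10311: 4-byte form → F0 90 8C 91.
U+4E523: 4-byte form → F1 8E 94 A3.
Concatenated (22 bytes): F1 AB B3 9A C8 8F EB 90 87 38 F0 9F 94 85 F0 90 8C 91 F1 8E 94 A3.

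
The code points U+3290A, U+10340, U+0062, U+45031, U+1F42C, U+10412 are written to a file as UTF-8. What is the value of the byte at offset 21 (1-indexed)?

1-indexed offset 21 is 0-indexed offset 20.
U+3290A → 4-byte form F0 B2 A4 8A at offsets 0–3.
U+10340 → 4-byte form F0 90 8D 80 at offsets 4–7.
U+0062 → 1-byte form 62 at offsets 8–8.
U+45031 → 4-byte form F1 85 80 B1 at offsets 9–12.
U+1F42C → 4-byte form F0 9F 90 AC at offsets 13–16.
U+10412 → 4-byte form F0 90 90 92 at offsets 17–20.
Offset 20 falls in char 6's range; it's byte 4 of F0 90 90 92 = 0x92.

0x92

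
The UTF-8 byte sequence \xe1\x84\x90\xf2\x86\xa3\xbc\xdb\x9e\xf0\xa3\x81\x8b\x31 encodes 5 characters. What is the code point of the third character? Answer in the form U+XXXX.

Offset 0: leading byte 0xE1 = 11100001 → 3-byte char #1 = E1 84 90.
Offset 3: leading byte 0xF2 = 11110010 → 4-byte char #2 = F2 86 A3 BC.
Offset 7: leading byte 0xDB = 11011011 → 2-byte char #3 = DB 9E.
Leading byte 0xDB = 11011011 matches 110xxxxx → 2-byte sequence.
Byte 1: 0xDB = 11011011, payload 11011 (5 bits).
Byte 2: 0x9E = 10011110 (10xxxxxx ✓), payload 011110.
Concatenate: 11011011110 = 0x6DE (11 bits → U+06DE).

U+06DE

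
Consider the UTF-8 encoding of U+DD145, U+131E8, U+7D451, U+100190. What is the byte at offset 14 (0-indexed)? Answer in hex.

U+DD145 → 4-byte form F3 9D 85 85 at offsets 0–3.
U+131E8 → 4-byte form F0 93 87 A8 at offsets 4–7.
U+7D451 → 4-byte form F1 BD 91 91 at offsets 8–11.
U+100190 → 4-byte form F4 80 86 90 at offsets 12–15.
Offset 14 falls in char 4's range; it's byte 3 of F4 80 86 90 = 0x86.

0x86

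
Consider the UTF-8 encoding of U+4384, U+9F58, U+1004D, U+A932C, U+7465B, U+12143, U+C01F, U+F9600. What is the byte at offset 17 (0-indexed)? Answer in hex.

U+4384 → 3-byte form E4 8E 84 at offsets 0–2.
U+9F58 → 3-byte form E9 BD 98 at offsets 3–5.
U+1004D → 4-byte form F0 90 81 8D at offsets 6–9.
U+A932C → 4-byte form F2 A9 8C AC at offsets 10–13.
U+7465B → 4-byte form F1 B4 99 9B at offsets 14–17.
Offset 17 falls in char 5's range; it's byte 4 of F1 B4 99 9B = 0x9B.

0x9B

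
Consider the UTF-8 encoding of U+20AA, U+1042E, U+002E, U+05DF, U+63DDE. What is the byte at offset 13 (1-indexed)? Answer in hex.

0xB7

1-indexed offset 13 is 0-indexed offset 12.
U+20AA → 3-byte form E2 82 AA at offsets 0–2.
U+1042E → 4-byte form F0 90 90 AE at offsets 3–6.
U+002E → 1-byte form 2E at offsets 7–7.
U+05DF → 2-byte form D7 9F at offsets 8–9.
U+63DDE → 4-byte form F1 A3 B7 9E at offsets 10–13.
Offset 12 falls in char 5's range; it's byte 3 of F1 A3 B7 9E = 0xB7.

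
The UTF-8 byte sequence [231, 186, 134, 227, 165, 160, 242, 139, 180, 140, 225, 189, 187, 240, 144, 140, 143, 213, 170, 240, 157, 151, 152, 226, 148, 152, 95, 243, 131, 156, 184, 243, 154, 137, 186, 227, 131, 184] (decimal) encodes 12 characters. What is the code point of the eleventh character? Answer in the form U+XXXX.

U+DA27A

Offset 0: leading byte 0xE7 = 11100111 → 3-byte char #1 = E7 BA 86.
Offset 3: leading byte 0xE3 = 11100011 → 3-byte char #2 = E3 A5 A0.
Offset 6: leading byte 0xF2 = 11110010 → 4-byte char #3 = F2 8B B4 8C.
Offset 10: leading byte 0xE1 = 11100001 → 3-byte char #4 = E1 BD BB.
Offset 13: leading byte 0xF0 = 11110000 → 4-byte char #5 = F0 90 8C 8F.
Offset 17: leading byte 0xD5 = 11010101 → 2-byte char #6 = D5 AA.
Offset 19: leading byte 0xF0 = 11110000 → 4-byte char #7 = F0 9D 97 98.
Offset 23: leading byte 0xE2 = 11100010 → 3-byte char #8 = E2 94 98.
Offset 26: leading byte 0x5F = 01011111 → 1-byte char #9 = 5F.
Offset 27: leading byte 0xF3 = 11110011 → 4-byte char #10 = F3 83 9C B8.
Offset 31: leading byte 0xF3 = 11110011 → 4-byte char #11 = F3 9A 89 BA.
Leading byte 0xF3 = 11110011 matches 11110xxx → 4-byte sequence.
Byte 1: 0xF3 = 11110011, payload 011 (3 bits).
Byte 2: 0x9A = 10011010 (10xxxxxx ✓), payload 011010.
Byte 3: 0x89 = 10001001 (10xxxxxx ✓), payload 001001.
Byte 4: 0xBA = 10111010 (10xxxxxx ✓), payload 111010.
Concatenate: 011011010001001111010 = 0xDA27A (21 bits → U+DA27A).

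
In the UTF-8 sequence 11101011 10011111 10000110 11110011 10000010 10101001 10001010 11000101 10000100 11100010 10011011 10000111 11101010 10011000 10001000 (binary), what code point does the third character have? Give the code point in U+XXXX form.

Offset 0: leading byte 0xEB = 11101011 → 3-byte char #1 = EB 9F 86.
Offset 3: leading byte 0xF3 = 11110011 → 4-byte char #2 = F3 82 A9 8A.
Offset 7: leading byte 0xC5 = 11000101 → 2-byte char #3 = C5 84.
Leading byte 0xC5 = 11000101 matches 110xxxxx → 2-byte sequence.
Byte 1: 0xC5 = 11000101, payload 00101 (5 bits).
Byte 2: 0x84 = 10000100 (10xxxxxx ✓), payload 000100.
Concatenate: 00101000100 = 0x144 (11 bits → U+0144).

U+0144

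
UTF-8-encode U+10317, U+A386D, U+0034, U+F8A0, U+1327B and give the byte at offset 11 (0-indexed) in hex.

U+10317 → 4-byte form F0 90 8C 97 at offsets 0–3.
U+A386D → 4-byte form F2 A3 A1 AD at offsets 4–7.
U+0034 → 1-byte form 34 at offsets 8–8.
U+F8A0 → 3-byte form EF A2 A0 at offsets 9–11.
Offset 11 falls in char 4's range; it's byte 3 of EF A2 A0 = 0xA0.

0xA0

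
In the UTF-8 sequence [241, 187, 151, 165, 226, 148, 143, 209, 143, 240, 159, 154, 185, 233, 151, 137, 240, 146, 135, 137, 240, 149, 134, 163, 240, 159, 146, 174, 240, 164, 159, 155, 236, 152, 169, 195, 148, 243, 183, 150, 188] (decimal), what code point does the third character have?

U+044F

Offset 0: leading byte 0xF1 = 11110001 → 4-byte char #1 = F1 BB 97 A5.
Offset 4: leading byte 0xE2 = 11100010 → 3-byte char #2 = E2 94 8F.
Offset 7: leading byte 0xD1 = 11010001 → 2-byte char #3 = D1 8F.
Leading byte 0xD1 = 11010001 matches 110xxxxx → 2-byte sequence.
Byte 1: 0xD1 = 11010001, payload 10001 (5 bits).
Byte 2: 0x8F = 10001111 (10xxxxxx ✓), payload 001111.
Concatenate: 10001001111 = 0x44F (11 bits → U+044F).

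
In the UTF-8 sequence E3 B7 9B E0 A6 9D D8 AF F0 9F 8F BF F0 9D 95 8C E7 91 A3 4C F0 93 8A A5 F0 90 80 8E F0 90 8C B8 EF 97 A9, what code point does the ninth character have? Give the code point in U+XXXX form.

Offset 0: leading byte 0xE3 = 11100011 → 3-byte char #1 = E3 B7 9B.
Offset 3: leading byte 0xE0 = 11100000 → 3-byte char #2 = E0 A6 9D.
Offset 6: leading byte 0xD8 = 11011000 → 2-byte char #3 = D8 AF.
Offset 8: leading byte 0xF0 = 11110000 → 4-byte char #4 = F0 9F 8F BF.
Offset 12: leading byte 0xF0 = 11110000 → 4-byte char #5 = F0 9D 95 8C.
Offset 16: leading byte 0xE7 = 11100111 → 3-byte char #6 = E7 91 A3.
Offset 19: leading byte 0x4C = 01001100 → 1-byte char #7 = 4C.
Offset 20: leading byte 0xF0 = 11110000 → 4-byte char #8 = F0 93 8A A5.
Offset 24: leading byte 0xF0 = 11110000 → 4-byte char #9 = F0 90 80 8E.
Leading byte 0xF0 = 11110000 matches 11110xxx → 4-byte sequence.
Byte 1: 0xF0 = 11110000, payload 000 (3 bits).
Byte 2: 0x90 = 10010000 (10xxxxxx ✓), payload 010000.
Byte 3: 0x80 = 10000000 (10xxxxxx ✓), payload 000000.
Byte 4: 0x8E = 10001110 (10xxxxxx ✓), payload 001110.
Concatenate: 000010000000000001110 = 0x1000E (21 bits → U+1000E).

U+1000E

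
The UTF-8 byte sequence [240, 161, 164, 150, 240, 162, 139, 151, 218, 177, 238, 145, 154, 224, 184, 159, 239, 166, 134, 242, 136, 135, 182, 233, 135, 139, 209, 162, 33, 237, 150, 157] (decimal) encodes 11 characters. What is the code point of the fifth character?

U+0E1F

Offset 0: leading byte 0xF0 = 11110000 → 4-byte char #1 = F0 A1 A4 96.
Offset 4: leading byte 0xF0 = 11110000 → 4-byte char #2 = F0 A2 8B 97.
Offset 8: leading byte 0xDA = 11011010 → 2-byte char #3 = DA B1.
Offset 10: leading byte 0xEE = 11101110 → 3-byte char #4 = EE 91 9A.
Offset 13: leading byte 0xE0 = 11100000 → 3-byte char #5 = E0 B8 9F.
Leading byte 0xE0 = 11100000 matches 1110xxxx → 3-byte sequence.
Byte 1: 0xE0 = 11100000, payload 0000 (4 bits).
Byte 2: 0xB8 = 10111000 (10xxxxxx ✓), payload 111000.
Byte 3: 0x9F = 10011111 (10xxxxxx ✓), payload 011111.
Concatenate: 0000111000011111 = 0xE1F (16 bits → U+0E1F).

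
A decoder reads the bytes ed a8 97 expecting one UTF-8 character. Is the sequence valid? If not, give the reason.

Structurally a 3-byte sequence; payload = 0xDA17.
But 0xDA17 is in U+D800–U+DFFF, the surrogate range. Surrogates are not Unicode scalar values and are forbidden in UTF-8.

invalid (encodes a surrogate (U+D800–U+DFFF))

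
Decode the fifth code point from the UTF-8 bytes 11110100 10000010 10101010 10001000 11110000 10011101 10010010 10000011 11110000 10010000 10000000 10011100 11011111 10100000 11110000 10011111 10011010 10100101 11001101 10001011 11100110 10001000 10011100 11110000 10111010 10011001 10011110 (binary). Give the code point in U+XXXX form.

Offset 0: leading byte 0xF4 = 11110100 → 4-byte char #1 = F4 82 AA 88.
Offset 4: leading byte 0xF0 = 11110000 → 4-byte char #2 = F0 9D 92 83.
Offset 8: leading byte 0xF0 = 11110000 → 4-byte char #3 = F0 90 80 9C.
Offset 12: leading byte 0xDF = 11011111 → 2-byte char #4 = DF A0.
Offset 14: leading byte 0xF0 = 11110000 → 4-byte char #5 = F0 9F 9A A5.
Leading byte 0xF0 = 11110000 matches 11110xxx → 4-byte sequence.
Byte 1: 0xF0 = 11110000, payload 000 (3 bits).
Byte 2: 0x9F = 10011111 (10xxxxxx ✓), payload 011111.
Byte 3: 0x9A = 10011010 (10xxxxxx ✓), payload 011010.
Byte 4: 0xA5 = 10100101 (10xxxxxx ✓), payload 100101.
Concatenate: 000011111011010100101 = 0x1F6A5 (21 bits → U+1F6A5).

U+1F6A5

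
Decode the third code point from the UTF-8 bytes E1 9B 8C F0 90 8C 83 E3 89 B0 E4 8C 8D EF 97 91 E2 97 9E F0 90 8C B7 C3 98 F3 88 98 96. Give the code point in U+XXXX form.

U+3270

Offset 0: leading byte 0xE1 = 11100001 → 3-byte char #1 = E1 9B 8C.
Offset 3: leading byte 0xF0 = 11110000 → 4-byte char #2 = F0 90 8C 83.
Offset 7: leading byte 0xE3 = 11100011 → 3-byte char #3 = E3 89 B0.
Leading byte 0xE3 = 11100011 matches 1110xxxx → 3-byte sequence.
Byte 1: 0xE3 = 11100011, payload 0011 (4 bits).
Byte 2: 0x89 = 10001001 (10xxxxxx ✓), payload 001001.
Byte 3: 0xB0 = 10110000 (10xxxxxx ✓), payload 110000.
Concatenate: 0011001001110000 = 0x3270 (16 bits → U+3270).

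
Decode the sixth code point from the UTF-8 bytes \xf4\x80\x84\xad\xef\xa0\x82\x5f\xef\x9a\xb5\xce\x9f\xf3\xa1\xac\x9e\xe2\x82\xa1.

U+E1B1E

Offset 0: leading byte 0xF4 = 11110100 → 4-byte char #1 = F4 80 84 AD.
Offset 4: leading byte 0xEF = 11101111 → 3-byte char #2 = EF A0 82.
Offset 7: leading byte 0x5F = 01011111 → 1-byte char #3 = 5F.
Offset 8: leading byte 0xEF = 11101111 → 3-byte char #4 = EF 9A B5.
Offset 11: leading byte 0xCE = 11001110 → 2-byte char #5 = CE 9F.
Offset 13: leading byte 0xF3 = 11110011 → 4-byte char #6 = F3 A1 AC 9E.
Leading byte 0xF3 = 11110011 matches 11110xxx → 4-byte sequence.
Byte 1: 0xF3 = 11110011, payload 011 (3 bits).
Byte 2: 0xA1 = 10100001 (10xxxxxx ✓), payload 100001.
Byte 3: 0xAC = 10101100 (10xxxxxx ✓), payload 101100.
Byte 4: 0x9E = 10011110 (10xxxxxx ✓), payload 011110.
Concatenate: 011100001101100011110 = 0xE1B1E (21 bits → U+E1B1E).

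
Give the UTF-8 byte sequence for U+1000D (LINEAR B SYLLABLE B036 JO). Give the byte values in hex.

U+1000D = 0x1000D = 65549 decimal. In range U+10000–U+10FFFF → 4-byte form: 11110xxx 10xxxxxx 10xxxxxx 10xxxxxx.
Binary (21 bits): 000010000000000001101.
Split 3+6+6+6: 000 | 010000 | 000000 | 001101.
Byte 1: 11110000 = 0xF0.
Byte 2: 10010000 = 0x90.
Byte 3: 10000000 = 0x80.
Byte 4: 10001101 = 0x8D.

F0 90 80 8D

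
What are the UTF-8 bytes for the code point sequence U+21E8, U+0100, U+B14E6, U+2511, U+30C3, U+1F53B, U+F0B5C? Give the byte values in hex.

E2 87 A8 C4 80 F2 B1 93 A6 E2 94 91 E3 83 83 F0 9F 94 BB F3 B0 AD 9C

U+21E8: 3-byte form → E2 87 A8.
U+0100: 2-byte form → C4 80.
U+B14E6: 4-byte form → F2 B1 93 A6.
U+2511: 3-byte form → E2 94 91.
U+30C3: 3-byte form → E3 83 83.
U+1F53B: 4-byte form → F0 9F 94 BB.
U+F0B5C: 4-byte form → F3 B0 AD 9C.
Concatenated (23 bytes): E2 87 A8 C4 80 F2 B1 93 A6 E2 94 91 E3 83 83 F0 9F 94 BB F3 B0 AD 9C.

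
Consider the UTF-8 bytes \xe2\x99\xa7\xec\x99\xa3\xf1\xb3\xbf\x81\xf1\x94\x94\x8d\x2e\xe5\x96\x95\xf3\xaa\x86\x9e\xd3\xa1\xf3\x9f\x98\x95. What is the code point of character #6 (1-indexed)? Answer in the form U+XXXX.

Offset 0: leading byte 0xE2 = 11100010 → 3-byte char #1 = E2 99 A7.
Offset 3: leading byte 0xEC = 11101100 → 3-byte char #2 = EC 99 A3.
Offset 6: leading byte 0xF1 = 11110001 → 4-byte char #3 = F1 B3 BF 81.
Offset 10: leading byte 0xF1 = 11110001 → 4-byte char #4 = F1 94 94 8D.
Offset 14: leading byte 0x2E = 00101110 → 1-byte char #5 = 2E.
Offset 15: leading byte 0xE5 = 11100101 → 3-byte char #6 = E5 96 95.
Leading byte 0xE5 = 11100101 matches 1110xxxx → 3-byte sequence.
Byte 1: 0xE5 = 11100101, payload 0101 (4 bits).
Byte 2: 0x96 = 10010110 (10xxxxxx ✓), payload 010110.
Byte 3: 0x95 = 10010101 (10xxxxxx ✓), payload 010101.
Concatenate: 0101010110010101 = 0x5595 (16 bits → U+5595).

U+5595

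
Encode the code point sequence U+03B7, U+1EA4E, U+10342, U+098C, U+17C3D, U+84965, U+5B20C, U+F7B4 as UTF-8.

U+03B7: 2-byte form → CE B7.
U+1EA4E: 4-byte form → F0 9E A9 8E.
U+10342: 4-byte form → F0 90 8D 82.
U+098C: 3-byte form → E0 A6 8C.
U+17C3D: 4-byte form → F0 97 B0 BD.
U+84965: 4-byte form → F2 84 A5 A5.
U+5B20C: 4-byte form → F1 9B 88 8C.
U+F7B4: 3-byte form → EF 9E B4.
Concatenated (28 bytes): CE B7 F0 9E A9 8E F0 90 8D 82 E0 A6 8C F0 97 B0 BD F2 84 A5 A5 F1 9B 88 8C EF 9E B4.

CE B7 F0 9E A9 8E F0 90 8D 82 E0 A6 8C F0 97 B0 BD F2 84 A5 A5 F1 9B 88 8C EF 9E B4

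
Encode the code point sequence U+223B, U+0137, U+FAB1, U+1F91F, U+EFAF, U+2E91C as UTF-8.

U+223B: 3-byte form → E2 88 BB.
U+0137: 2-byte form → C4 B7.
U+FAB1: 3-byte form → EF AA B1.
U+1F91F: 4-byte form → F0 9F A4 9F.
U+EFAF: 3-byte form → EE BE AF.
U+2E91C: 4-byte form → F0 AE A4 9C.
Concatenated (19 bytes): E2 88 BB C4 B7 EF AA B1 F0 9F A4 9F EE BE AF F0 AE A4 9C.

E2 88 BB C4 B7 EF AA B1 F0 9F A4 9F EE BE AF F0 AE A4 9C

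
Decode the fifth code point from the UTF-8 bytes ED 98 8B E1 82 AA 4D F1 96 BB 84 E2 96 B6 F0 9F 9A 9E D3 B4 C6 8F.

Offset 0: leading byte 0xED = 11101101 → 3-byte char #1 = ED 98 8B.
Offset 3: leading byte 0xE1 = 11100001 → 3-byte char #2 = E1 82 AA.
Offset 6: leading byte 0x4D = 01001101 → 1-byte char #3 = 4D.
Offset 7: leading byte 0xF1 = 11110001 → 4-byte char #4 = F1 96 BB 84.
Offset 11: leading byte 0xE2 = 11100010 → 3-byte char #5 = E2 96 B6.
Leading byte 0xE2 = 11100010 matches 1110xxxx → 3-byte sequence.
Byte 1: 0xE2 = 11100010, payload 0010 (4 bits).
Byte 2: 0x96 = 10010110 (10xxxxxx ✓), payload 010110.
Byte 3: 0xB6 = 10110110 (10xxxxxx ✓), payload 110110.
Concatenate: 0010010110110110 = 0x25B6 (16 bits → U+25B6).

U+25B6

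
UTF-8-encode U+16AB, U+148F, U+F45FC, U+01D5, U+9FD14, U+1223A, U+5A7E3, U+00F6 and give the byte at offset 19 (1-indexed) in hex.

1-indexed offset 19 is 0-indexed offset 18.
U+16AB → 3-byte form E1 9A AB at offsets 0–2.
U+148F → 3-byte form E1 92 8F at offsets 3–5.
U+F45FC → 4-byte form F3 B4 97 BC at offsets 6–9.
U+01D5 → 2-byte form C7 95 at offsets 10–11.
U+9FD14 → 4-byte form F2 9F B4 94 at offsets 12–15.
U+1223A → 4-byte form F0 92 88 BA at offsets 16–19.
Offset 18 falls in char 6's range; it's byte 3 of F0 92 88 BA = 0x88.

0x88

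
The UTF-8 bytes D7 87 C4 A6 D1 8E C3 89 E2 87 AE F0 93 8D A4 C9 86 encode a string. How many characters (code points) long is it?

7

Byte at offset 0: 0xD7 = 11010111 → 2-byte char (#1). Advance 2.
Byte at offset 2: 0xC4 = 11000100 → 2-byte char (#2). Advance 2.
Byte at offset 4: 0xD1 = 11010001 → 2-byte char (#3). Advance 2.
Byte at offset 6: 0xC3 = 11000011 → 2-byte char (#4). Advance 2.
Byte at offset 8: 0xE2 = 11100010 → 3-byte char (#5). Advance 3.
Byte at offset 11: 0xF0 = 11110000 → 4-byte char (#6). Advance 4.
Byte at offset 15: 0xC9 = 11001001 → 2-byte char (#7). Advance 2.
Reached end at offset 17 after 7 code points.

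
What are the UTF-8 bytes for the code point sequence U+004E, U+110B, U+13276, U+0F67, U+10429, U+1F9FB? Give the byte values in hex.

4E E1 84 8B F0 93 89 B6 E0 BD A7 F0 90 90 A9 F0 9F A7 BB

U+004E: 1-byte form → 4E.
U+110B: 3-byte form → E1 84 8B.
U+13276: 4-byte form → F0 93 89 B6.
U+0F67: 3-byte form → E0 BD A7.
U+10429: 4-byte form → F0 90 90 A9.
U+1F9FB: 4-byte form → F0 9F A7 BB.
Concatenated (19 bytes): 4E E1 84 8B F0 93 89 B6 E0 BD A7 F0 90 90 A9 F0 9F A7 BB.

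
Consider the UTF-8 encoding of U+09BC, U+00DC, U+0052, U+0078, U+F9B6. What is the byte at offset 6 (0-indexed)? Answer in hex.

U+09BC → 3-byte form E0 A6 BC at offsets 0–2.
U+00DC → 2-byte form C3 9C at offsets 3–4.
U+0052 → 1-byte form 52 at offsets 5–5.
U+0078 → 1-byte form 78 at offsets 6–6.
Offset 6 falls in char 4's range; it's byte 1 of 78 = 0x78.

0x78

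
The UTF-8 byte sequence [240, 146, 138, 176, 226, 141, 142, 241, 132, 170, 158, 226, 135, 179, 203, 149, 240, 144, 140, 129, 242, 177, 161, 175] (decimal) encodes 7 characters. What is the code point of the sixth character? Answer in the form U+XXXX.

Offset 0: leading byte 0xF0 = 11110000 → 4-byte char #1 = F0 92 8A B0.
Offset 4: leading byte 0xE2 = 11100010 → 3-byte char #2 = E2 8D 8E.
Offset 7: leading byte 0xF1 = 11110001 → 4-byte char #3 = F1 84 AA 9E.
Offset 11: leading byte 0xE2 = 11100010 → 3-byte char #4 = E2 87 B3.
Offset 14: leading byte 0xCB = 11001011 → 2-byte char #5 = CB 95.
Offset 16: leading byte 0xF0 = 11110000 → 4-byte char #6 = F0 90 8C 81.
Leading byte 0xF0 = 11110000 matches 11110xxx → 4-byte sequence.
Byte 1: 0xF0 = 11110000, payload 000 (3 bits).
Byte 2: 0x90 = 10010000 (10xxxxxx ✓), payload 010000.
Byte 3: 0x8C = 10001100 (10xxxxxx ✓), payload 001100.
Byte 4: 0x81 = 10000001 (10xxxxxx ✓), payload 000001.
Concatenate: 000010000001100000001 = 0x10301 (21 bits → U+10301).

U+10301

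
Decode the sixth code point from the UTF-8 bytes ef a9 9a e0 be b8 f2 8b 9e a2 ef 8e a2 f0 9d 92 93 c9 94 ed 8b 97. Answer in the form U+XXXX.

Offset 0: leading byte 0xEF = 11101111 → 3-byte char #1 = EF A9 9A.
Offset 3: leading byte 0xE0 = 11100000 → 3-byte char #2 = E0 BE B8.
Offset 6: leading byte 0xF2 = 11110010 → 4-byte char #3 = F2 8B 9E A2.
Offset 10: leading byte 0xEF = 11101111 → 3-byte char #4 = EF 8E A2.
Offset 13: leading byte 0xF0 = 11110000 → 4-byte char #5 = F0 9D 92 93.
Offset 17: leading byte 0xC9 = 11001001 → 2-byte char #6 = C9 94.
Leading byte 0xC9 = 11001001 matches 110xxxxx → 2-byte sequence.
Byte 1: 0xC9 = 11001001, payload 01001 (5 bits).
Byte 2: 0x94 = 10010100 (10xxxxxx ✓), payload 010100.
Concatenate: 01001010100 = 0x254 (11 bits → U+0254).

U+0254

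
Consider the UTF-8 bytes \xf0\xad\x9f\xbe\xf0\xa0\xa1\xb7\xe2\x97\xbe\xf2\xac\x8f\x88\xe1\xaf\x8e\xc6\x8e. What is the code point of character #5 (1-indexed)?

Offset 0: leading byte 0xF0 = 11110000 → 4-byte char #1 = F0 AD 9F BE.
Offset 4: leading byte 0xF0 = 11110000 → 4-byte char #2 = F0 A0 A1 B7.
Offset 8: leading byte 0xE2 = 11100010 → 3-byte char #3 = E2 97 BE.
Offset 11: leading byte 0xF2 = 11110010 → 4-byte char #4 = F2 AC 8F 88.
Offset 15: leading byte 0xE1 = 11100001 → 3-byte char #5 = E1 AF 8E.
Leading byte 0xE1 = 11100001 matches 1110xxxx → 3-byte sequence.
Byte 1: 0xE1 = 11100001, payload 0001 (4 bits).
Byte 2: 0xAF = 10101111 (10xxxxxx ✓), payload 101111.
Byte 3: 0x8E = 10001110 (10xxxxxx ✓), payload 001110.
Concatenate: 0001101111001110 = 0x1BCE (16 bits → U+1BCE).

U+1BCE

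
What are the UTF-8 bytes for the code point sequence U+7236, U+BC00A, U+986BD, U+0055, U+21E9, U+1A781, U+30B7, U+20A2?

U+7236: 3-byte form → E7 88 B6.
U+BC00A: 4-byte form → F2 BC 80 8A.
U+986BD: 4-byte form → F2 98 9A BD.
U+0055: 1-byte form → 55.
U+21E9: 3-byte form → E2 87 A9.
U+1A781: 4-byte form → F0 9A 9E 81.
U+30B7: 3-byte form → E3 82 B7.
U+20A2: 3-byte form → E2 82 A2.
Concatenated (25 bytes): E7 88 B6 F2 BC 80 8A F2 98 9A BD 55 E2 87 A9 F0 9A 9E 81 E3 82 B7 E2 82 A2.

E7 88 B6 F2 BC 80 8A F2 98 9A BD 55 E2 87 A9 F0 9A 9E 81 E3 82 B7 E2 82 A2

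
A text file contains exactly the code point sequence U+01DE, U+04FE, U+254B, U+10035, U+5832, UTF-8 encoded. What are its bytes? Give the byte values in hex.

U+01DE: 2-byte form → C7 9E.
U+04FE: 2-byte form → D3 BE.
U+254B: 3-byte form → E2 95 8B.
U+10035: 4-byte form → F0 90 80 B5.
U+5832: 3-byte form → E5 A0 B2.
Concatenated (14 bytes): C7 9E D3 BE E2 95 8B F0 90 80 B5 E5 A0 B2.

C7 9E D3 BE E2 95 8B F0 90 80 B5 E5 A0 B2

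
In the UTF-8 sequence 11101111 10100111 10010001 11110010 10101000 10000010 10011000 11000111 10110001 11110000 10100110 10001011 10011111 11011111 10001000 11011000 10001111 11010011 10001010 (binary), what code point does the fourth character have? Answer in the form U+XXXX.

Offset 0: leading byte 0xEF = 11101111 → 3-byte char #1 = EF A7 91.
Offset 3: leading byte 0xF2 = 11110010 → 4-byte char #2 = F2 A8 82 98.
Offset 7: leading byte 0xC7 = 11000111 → 2-byte char #3 = C7 B1.
Offset 9: leading byte 0xF0 = 11110000 → 4-byte char #4 = F0 A6 8B 9F.
Leading byte 0xF0 = 11110000 matches 11110xxx → 4-byte sequence.
Byte 1: 0xF0 = 11110000, payload 000 (3 bits).
Byte 2: 0xA6 = 10100110 (10xxxxxx ✓), payload 100110.
Byte 3: 0x8B = 10001011 (10xxxxxx ✓), payload 001011.
Byte 4: 0x9F = 10011111 (10xxxxxx ✓), payload 011111.
Concatenate: 000100110001011011111 = 0x262DF (21 bits → U+262DF).

U+262DF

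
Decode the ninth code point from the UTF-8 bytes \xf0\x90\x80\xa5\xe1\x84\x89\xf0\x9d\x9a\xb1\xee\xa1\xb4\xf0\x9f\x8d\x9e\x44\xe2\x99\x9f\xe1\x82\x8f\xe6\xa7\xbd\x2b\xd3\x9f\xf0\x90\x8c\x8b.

U+69FD

Offset 0: leading byte 0xF0 = 11110000 → 4-byte char #1 = F0 90 80 A5.
Offset 4: leading byte 0xE1 = 11100001 → 3-byte char #2 = E1 84 89.
Offset 7: leading byte 0xF0 = 11110000 → 4-byte char #3 = F0 9D 9A B1.
Offset 11: leading byte 0xEE = 11101110 → 3-byte char #4 = EE A1 B4.
Offset 14: leading byte 0xF0 = 11110000 → 4-byte char #5 = F0 9F 8D 9E.
Offset 18: leading byte 0x44 = 01000100 → 1-byte char #6 = 44.
Offset 19: leading byte 0xE2 = 11100010 → 3-byte char #7 = E2 99 9F.
Offset 22: leading byte 0xE1 = 11100001 → 3-byte char #8 = E1 82 8F.
Offset 25: leading byte 0xE6 = 11100110 → 3-byte char #9 = E6 A7 BD.
Leading byte 0xE6 = 11100110 matches 1110xxxx → 3-byte sequence.
Byte 1: 0xE6 = 11100110, payload 0110 (4 bits).
Byte 2: 0xA7 = 10100111 (10xxxxxx ✓), payload 100111.
Byte 3: 0xBD = 10111101 (10xxxxxx ✓), payload 111101.
Concatenate: 0110100111111101 = 0x69FD (16 bits → U+69FD).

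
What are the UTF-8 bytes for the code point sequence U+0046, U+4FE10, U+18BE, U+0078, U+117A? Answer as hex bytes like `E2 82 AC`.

46 F1 8F B8 90 E1 A2 BE 78 E1 85 BA

U+0046: 1-byte form → 46.
U+4FE10: 4-byte form → F1 8F B8 90.
U+18BE: 3-byte form → E1 A2 BE.
U+0078: 1-byte form → 78.
U+117A: 3-byte form → E1 85 BA.
Concatenated (12 bytes): 46 F1 8F B8 90 E1 A2 BE 78 E1 85 BA.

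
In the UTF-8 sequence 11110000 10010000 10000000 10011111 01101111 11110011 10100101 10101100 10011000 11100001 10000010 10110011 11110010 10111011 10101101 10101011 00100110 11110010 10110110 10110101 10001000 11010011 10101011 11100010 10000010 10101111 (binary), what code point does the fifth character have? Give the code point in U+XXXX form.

Offset 0: leading byte 0xF0 = 11110000 → 4-byte char #1 = F0 90 80 9F.
Offset 4: leading byte 0x6F = 01101111 → 1-byte char #2 = 6F.
Offset 5: leading byte 0xF3 = 11110011 → 4-byte char #3 = F3 A5 AC 98.
Offset 9: leading byte 0xE1 = 11100001 → 3-byte char #4 = E1 82 B3.
Offset 12: leading byte 0xF2 = 11110010 → 4-byte char #5 = F2 BB AD AB.
Leading byte 0xF2 = 11110010 matches 11110xxx → 4-byte sequence.
Byte 1: 0xF2 = 11110010, payload 010 (3 bits).
Byte 2: 0xBB = 10111011 (10xxxxxx ✓), payload 111011.
Byte 3: 0xAD = 10101101 (10xxxxxx ✓), payload 101101.
Byte 4: 0xAB = 10101011 (10xxxxxx ✓), payload 101011.
Concatenate: 010111011101101101011 = 0xBBB6B (21 bits → U+BBB6B).

U+BBB6B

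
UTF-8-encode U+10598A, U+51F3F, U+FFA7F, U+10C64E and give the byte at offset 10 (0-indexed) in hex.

U+10598A → 4-byte form F4 85 A6 8A at offsets 0–3.
U+51F3F → 4-byte form F1 91 BC BF at offsets 4–7.
U+FFA7F → 4-byte form F3 BF A9 BF at offsets 8–11.
Offset 10 falls in char 3's range; it's byte 3 of F3 BF A9 BF = 0xA9.

0xA9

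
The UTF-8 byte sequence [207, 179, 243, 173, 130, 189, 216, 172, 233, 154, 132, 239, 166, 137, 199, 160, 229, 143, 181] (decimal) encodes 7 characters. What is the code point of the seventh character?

Offset 0: leading byte 0xCF = 11001111 → 2-byte char #1 = CF B3.
Offset 2: leading byte 0xF3 = 11110011 → 4-byte char #2 = F3 AD 82 BD.
Offset 6: leading byte 0xD8 = 11011000 → 2-byte char #3 = D8 AC.
Offset 8: leading byte 0xE9 = 11101001 → 3-byte char #4 = E9 9A 84.
Offset 11: leading byte 0xEF = 11101111 → 3-byte char #5 = EF A6 89.
Offset 14: leading byte 0xC7 = 11000111 → 2-byte char #6 = C7 A0.
Offset 16: leading byte 0xE5 = 11100101 → 3-byte char #7 = E5 8F B5.
Leading byte 0xE5 = 11100101 matches 1110xxxx → 3-byte sequence.
Byte 1: 0xE5 = 11100101, payload 0101 (4 bits).
Byte 2: 0x8F = 10001111 (10xxxxxx ✓), payload 001111.
Byte 3: 0xB5 = 10110101 (10xxxxxx ✓), payload 110101.
Concatenate: 0101001111110101 = 0x53F5 (16 bits → U+53F5).

U+53F5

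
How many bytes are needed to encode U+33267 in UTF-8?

4

U+33267 = 0x33267. UTF-8 uses 1 byte below 0x80, 2 below 0x800, 3 below 0x10000, 4 up to 0x10FFFF. 0x33267 is in U+10000–U+10FFFF → 4 bytes.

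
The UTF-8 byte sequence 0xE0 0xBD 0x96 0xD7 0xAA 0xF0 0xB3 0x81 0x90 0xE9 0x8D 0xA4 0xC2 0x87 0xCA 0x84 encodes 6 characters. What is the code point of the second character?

Offset 0: leading byte 0xE0 = 11100000 → 3-byte char #1 = E0 BD 96.
Offset 3: leading byte 0xD7 = 11010111 → 2-byte char #2 = D7 AA.
Leading byte 0xD7 = 11010111 matches 110xxxxx → 2-byte sequence.
Byte 1: 0xD7 = 11010111, payload 10111 (5 bits).
Byte 2: 0xAA = 10101010 (10xxxxxx ✓), payload 101010.
Concatenate: 10111101010 = 0x5EA (11 bits → U+05EA).

U+05EA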